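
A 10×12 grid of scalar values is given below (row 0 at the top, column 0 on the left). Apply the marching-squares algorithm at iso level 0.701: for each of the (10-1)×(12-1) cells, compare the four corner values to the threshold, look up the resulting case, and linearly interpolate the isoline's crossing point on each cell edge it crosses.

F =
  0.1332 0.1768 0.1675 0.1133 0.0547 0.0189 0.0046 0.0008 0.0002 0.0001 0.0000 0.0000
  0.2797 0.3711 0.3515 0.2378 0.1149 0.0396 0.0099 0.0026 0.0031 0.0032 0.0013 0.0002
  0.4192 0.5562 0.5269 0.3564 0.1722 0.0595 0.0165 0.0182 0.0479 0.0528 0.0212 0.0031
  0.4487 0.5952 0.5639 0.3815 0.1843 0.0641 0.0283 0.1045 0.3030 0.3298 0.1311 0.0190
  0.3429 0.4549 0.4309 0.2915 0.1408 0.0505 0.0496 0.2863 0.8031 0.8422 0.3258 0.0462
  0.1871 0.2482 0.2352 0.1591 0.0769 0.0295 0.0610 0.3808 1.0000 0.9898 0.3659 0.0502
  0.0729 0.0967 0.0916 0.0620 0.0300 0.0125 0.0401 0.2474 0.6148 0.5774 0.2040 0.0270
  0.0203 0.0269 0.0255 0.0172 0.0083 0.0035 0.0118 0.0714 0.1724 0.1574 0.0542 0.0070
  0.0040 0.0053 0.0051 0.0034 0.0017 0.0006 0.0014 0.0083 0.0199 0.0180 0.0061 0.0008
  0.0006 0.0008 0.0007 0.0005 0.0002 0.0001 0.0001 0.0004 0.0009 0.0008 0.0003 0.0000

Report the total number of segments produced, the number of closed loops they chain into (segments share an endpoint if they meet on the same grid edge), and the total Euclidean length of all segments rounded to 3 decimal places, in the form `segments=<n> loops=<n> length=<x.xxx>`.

segments=8 loops=1 length=6.489

cell (3,7): code 0100 → (3.796,8.000)–(4.000,7.802)
cell (3,8): code 1100 → (3.724,9.000)–(3.796,8.000)
cell (3,9): code 1000 → (4.000,9.273)–(3.724,9.000)
cell (4,7): code 0110 → (4.000,7.802)–(5.000,7.517)
cell (4,9): code 1001 → (5.000,9.463)–(4.000,9.273)
cell (5,7): code 0010 → (5.000,7.517)–(5.776,8.000)
cell (5,8): code 0011 → (5.776,8.000)–(5.700,9.000)
cell (5,9): code 0001 → (5.700,9.000)–(5.000,9.463)
total: 8 segments, chained into 1 closed loop(s), length Σ = 6.489036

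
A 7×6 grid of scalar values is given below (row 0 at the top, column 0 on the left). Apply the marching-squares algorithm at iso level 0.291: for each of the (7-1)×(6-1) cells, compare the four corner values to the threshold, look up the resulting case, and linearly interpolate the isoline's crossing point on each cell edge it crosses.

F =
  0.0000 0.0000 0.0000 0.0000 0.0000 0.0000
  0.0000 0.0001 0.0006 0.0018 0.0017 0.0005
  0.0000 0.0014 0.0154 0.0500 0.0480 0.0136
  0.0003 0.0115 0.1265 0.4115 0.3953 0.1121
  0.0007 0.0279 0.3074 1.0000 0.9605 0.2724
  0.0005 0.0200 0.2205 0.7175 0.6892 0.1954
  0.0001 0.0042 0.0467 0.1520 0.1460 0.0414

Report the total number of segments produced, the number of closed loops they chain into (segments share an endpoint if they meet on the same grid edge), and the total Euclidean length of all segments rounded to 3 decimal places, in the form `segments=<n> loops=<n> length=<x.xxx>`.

segments=12 loops=1 length=9.635

cell (2,2): code 0100 → (2.667,3.000)–(3.000,2.577)
cell (2,3): code 1100 → (2.700,4.000)–(2.667,3.000)
cell (2,4): code 1000 → (3.000,4.368)–(2.700,4.000)
cell (3,1): code 0100 → (3.909,2.000)–(4.000,1.941)
cell (3,2): code 1110 → (3.000,2.577)–(3.909,2.000)
cell (3,4): code 1001 → (4.000,4.973)–(3.000,4.368)
cell (4,1): code 0010 → (4.000,1.941)–(4.189,2.000)
cell (4,2): code 0111 → (4.189,2.000)–(5.000,2.142)
cell (4,4): code 1001 → (5.000,4.806)–(4.000,4.973)
cell (5,2): code 0010 → (5.000,2.142)–(5.754,3.000)
cell (5,3): code 0011 → (5.754,3.000)–(5.733,4.000)
cell (5,4): code 0001 → (5.733,4.000)–(5.000,4.806)
total: 12 segments, chained into 1 closed loop(s), length Σ = 9.635302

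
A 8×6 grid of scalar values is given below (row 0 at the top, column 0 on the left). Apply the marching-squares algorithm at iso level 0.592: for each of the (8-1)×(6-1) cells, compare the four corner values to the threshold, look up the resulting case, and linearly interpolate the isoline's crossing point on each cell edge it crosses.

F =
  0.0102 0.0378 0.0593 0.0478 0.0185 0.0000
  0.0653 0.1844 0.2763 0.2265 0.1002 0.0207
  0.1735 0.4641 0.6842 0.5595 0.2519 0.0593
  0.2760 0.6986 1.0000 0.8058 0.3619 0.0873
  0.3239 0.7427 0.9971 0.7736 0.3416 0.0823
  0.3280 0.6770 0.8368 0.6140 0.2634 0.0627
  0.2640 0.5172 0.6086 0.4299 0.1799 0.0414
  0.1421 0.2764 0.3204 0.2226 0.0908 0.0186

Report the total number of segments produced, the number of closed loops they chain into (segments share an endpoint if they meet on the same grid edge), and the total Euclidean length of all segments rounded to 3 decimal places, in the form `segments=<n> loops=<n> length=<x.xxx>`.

cell (1,1): code 0100 → (1.774,2.000)–(2.000,1.581)
cell (1,2): code 1000 → (2.000,2.739)–(1.774,2.000)
cell (2,0): code 0100 → (2.545,1.000)–(3.000,0.748)
cell (2,1): code 1110 → (2.000,1.581)–(2.545,1.000)
cell (2,2): code 1101 → (2.132,3.000)–(2.000,2.739)
cell (2,3): code 1000 → (3.000,3.482)–(2.132,3.000)
cell (3,0): code 0110 → (3.000,0.748)–(4.000,0.640)
cell (3,3): code 1001 → (4.000,3.420)–(3.000,3.482)
cell (4,0): code 0110 → (4.000,0.640)–(5.000,0.756)
cell (4,3): code 1001 → (5.000,3.063)–(4.000,3.420)
cell (5,0): code 0010 → (5.000,0.756)–(5.532,1.000)
cell (5,1): code 0111 → (5.532,1.000)–(6.000,1.818)
cell (5,2): code 1011 → (6.000,2.093)–(5.120,3.000)
cell (5,3): code 0001 → (5.120,3.000)–(5.000,3.063)
cell (6,1): code 0010 → (6.000,1.818)–(6.058,2.000)
cell (6,2): code 0001 → (6.058,2.000)–(6.000,2.093)
total: 16 segments, chained into 1 closed loop(s), length Σ = 11.154031

segments=16 loops=1 length=11.154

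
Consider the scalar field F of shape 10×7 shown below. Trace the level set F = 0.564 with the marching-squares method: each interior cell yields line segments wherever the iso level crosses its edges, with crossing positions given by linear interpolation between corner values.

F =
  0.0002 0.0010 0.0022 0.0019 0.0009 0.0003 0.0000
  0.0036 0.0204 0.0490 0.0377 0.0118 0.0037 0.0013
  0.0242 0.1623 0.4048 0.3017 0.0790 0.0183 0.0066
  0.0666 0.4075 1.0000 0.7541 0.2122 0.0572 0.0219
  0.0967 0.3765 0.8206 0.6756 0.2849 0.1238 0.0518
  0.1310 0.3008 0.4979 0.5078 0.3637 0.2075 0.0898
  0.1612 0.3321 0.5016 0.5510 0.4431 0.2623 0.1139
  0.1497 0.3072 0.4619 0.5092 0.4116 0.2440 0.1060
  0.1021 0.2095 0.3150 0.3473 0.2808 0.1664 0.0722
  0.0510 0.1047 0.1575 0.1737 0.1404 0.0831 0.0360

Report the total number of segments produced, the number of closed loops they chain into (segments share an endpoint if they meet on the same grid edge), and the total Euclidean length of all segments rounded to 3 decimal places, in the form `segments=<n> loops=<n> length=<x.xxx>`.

cell (2,1): code 0100 → (2.267,2.000)–(3.000,1.264)
cell (2,2): code 1100 → (2.580,3.000)–(2.267,2.000)
cell (2,3): code 1000 → (3.000,3.351)–(2.580,3.000)
cell (3,1): code 0110 → (3.000,1.264)–(4.000,1.422)
cell (3,3): code 1001 → (4.000,3.286)–(3.000,3.351)
cell (4,1): code 0010 → (4.000,1.422)–(4.795,2.000)
cell (4,2): code 0011 → (4.795,2.000)–(4.665,3.000)
cell (4,3): code 0001 → (4.665,3.000)–(4.000,3.286)
total: 8 segments, chained into 1 closed loop(s), length Σ = 7.363047

segments=8 loops=1 length=7.363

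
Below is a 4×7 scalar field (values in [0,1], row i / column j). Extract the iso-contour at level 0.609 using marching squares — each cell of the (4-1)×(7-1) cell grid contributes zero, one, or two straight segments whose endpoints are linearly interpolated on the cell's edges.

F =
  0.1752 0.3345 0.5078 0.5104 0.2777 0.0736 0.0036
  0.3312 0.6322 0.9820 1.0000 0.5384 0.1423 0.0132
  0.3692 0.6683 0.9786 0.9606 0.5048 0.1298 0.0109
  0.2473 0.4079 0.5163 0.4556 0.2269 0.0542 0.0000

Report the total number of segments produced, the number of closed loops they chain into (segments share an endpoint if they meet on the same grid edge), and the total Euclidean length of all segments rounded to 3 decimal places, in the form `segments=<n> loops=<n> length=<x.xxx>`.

segments=10 loops=1 length=9.008

cell (0,0): code 0100 → (0.922,1.000)–(1.000,0.923)
cell (0,1): code 1100 → (0.213,2.000)–(0.922,1.000)
cell (0,2): code 1100 → (0.201,3.000)–(0.213,2.000)
cell (0,3): code 1000 → (1.000,3.847)–(0.201,3.000)
cell (1,0): code 0110 → (1.000,0.923)–(2.000,0.802)
cell (1,3): code 1001 → (2.000,3.771)–(1.000,3.847)
cell (2,0): code 0010 → (2.000,0.802)–(2.228,1.000)
cell (2,1): code 0011 → (2.228,1.000)–(2.799,2.000)
cell (2,2): code 0011 → (2.799,2.000)–(2.696,3.000)
cell (2,3): code 0001 → (2.696,3.000)–(2.000,3.771)
total: 10 segments, chained into 1 closed loop(s), length Σ = 9.007957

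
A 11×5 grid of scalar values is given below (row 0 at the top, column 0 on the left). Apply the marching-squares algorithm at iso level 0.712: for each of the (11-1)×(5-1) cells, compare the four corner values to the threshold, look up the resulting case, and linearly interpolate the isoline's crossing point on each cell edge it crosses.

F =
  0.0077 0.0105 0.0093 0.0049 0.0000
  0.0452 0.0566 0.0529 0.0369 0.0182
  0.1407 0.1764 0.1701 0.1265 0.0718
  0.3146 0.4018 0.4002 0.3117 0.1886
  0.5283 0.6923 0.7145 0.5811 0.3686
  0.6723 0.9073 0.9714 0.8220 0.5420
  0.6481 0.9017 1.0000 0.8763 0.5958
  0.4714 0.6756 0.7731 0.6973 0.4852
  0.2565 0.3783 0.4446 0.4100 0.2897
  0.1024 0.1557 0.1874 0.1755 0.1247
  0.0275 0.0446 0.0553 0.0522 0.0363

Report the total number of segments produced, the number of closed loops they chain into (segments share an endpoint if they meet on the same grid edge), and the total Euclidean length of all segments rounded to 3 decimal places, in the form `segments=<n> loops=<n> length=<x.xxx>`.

segments=14 loops=1 length=10.313

cell (3,1): code 0100 → (3.992,2.000)–(4.000,1.887)
cell (3,2): code 1000 → (4.000,2.019)–(3.992,2.000)
cell (4,0): code 0100 → (4.092,1.000)–(5.000,0.169)
cell (4,1): code 1110 → (4.000,1.887)–(4.092,1.000)
cell (4,2): code 1101 → (4.543,3.000)–(4.000,2.019)
cell (4,3): code 1000 → (5.000,3.393)–(4.543,3.000)
cell (5,0): code 0110 → (5.000,0.169)–(6.000,0.252)
cell (5,3): code 1001 → (6.000,3.586)–(5.000,3.393)
cell (6,0): code 0010 → (6.000,0.252)–(6.839,1.000)
cell (6,1): code 0111 → (6.839,1.000)–(7.000,1.373)
cell (6,2): code 1011 → (7.000,2.806)–(6.918,3.000)
cell (6,3): code 0001 → (6.918,3.000)–(6.000,3.586)
cell (7,1): code 0010 → (7.000,1.373)–(7.186,2.000)
cell (7,2): code 0001 → (7.186,2.000)–(7.000,2.806)
total: 14 segments, chained into 1 closed loop(s), length Σ = 10.313438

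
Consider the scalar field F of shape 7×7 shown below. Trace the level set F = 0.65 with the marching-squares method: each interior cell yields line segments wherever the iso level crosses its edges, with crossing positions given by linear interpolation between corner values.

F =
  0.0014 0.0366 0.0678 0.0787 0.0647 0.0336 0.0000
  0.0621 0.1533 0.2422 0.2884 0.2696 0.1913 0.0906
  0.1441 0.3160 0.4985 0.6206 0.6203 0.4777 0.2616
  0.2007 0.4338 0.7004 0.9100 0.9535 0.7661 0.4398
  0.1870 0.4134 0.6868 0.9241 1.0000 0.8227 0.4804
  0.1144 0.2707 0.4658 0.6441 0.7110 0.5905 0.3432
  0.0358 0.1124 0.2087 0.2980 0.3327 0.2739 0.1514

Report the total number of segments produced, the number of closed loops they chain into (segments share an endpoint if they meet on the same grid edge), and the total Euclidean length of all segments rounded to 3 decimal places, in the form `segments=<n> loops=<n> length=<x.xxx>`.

cell (2,1): code 0100 → (2.750,2.000)–(3.000,1.811)
cell (2,2): code 1100 → (2.102,3.000)–(2.750,2.000)
cell (2,3): code 1100 → (2.089,4.000)–(2.102,3.000)
cell (2,4): code 1100 → (2.597,5.000)–(2.089,4.000)
cell (2,5): code 1000 → (3.000,5.356)–(2.597,5.000)
cell (3,1): code 0110 → (3.000,1.811)–(4.000,1.865)
cell (3,5): code 1001 → (4.000,5.505)–(3.000,5.356)
cell (4,1): code 0010 → (4.000,1.865)–(4.167,2.000)
cell (4,2): code 0011 → (4.167,2.000)–(4.979,3.000)
cell (4,3): code 0111 → (4.979,3.000)–(5.000,3.088)
cell (4,4): code 1011 → (5.000,4.506)–(4.744,5.000)
cell (4,5): code 0001 → (4.744,5.000)–(4.000,5.505)
cell (5,3): code 0010 → (5.000,3.088)–(5.161,4.000)
cell (5,4): code 0001 → (5.161,4.000)–(5.000,4.506)
total: 14 segments, chained into 1 closed loop(s), length Σ = 10.682237

segments=14 loops=1 length=10.682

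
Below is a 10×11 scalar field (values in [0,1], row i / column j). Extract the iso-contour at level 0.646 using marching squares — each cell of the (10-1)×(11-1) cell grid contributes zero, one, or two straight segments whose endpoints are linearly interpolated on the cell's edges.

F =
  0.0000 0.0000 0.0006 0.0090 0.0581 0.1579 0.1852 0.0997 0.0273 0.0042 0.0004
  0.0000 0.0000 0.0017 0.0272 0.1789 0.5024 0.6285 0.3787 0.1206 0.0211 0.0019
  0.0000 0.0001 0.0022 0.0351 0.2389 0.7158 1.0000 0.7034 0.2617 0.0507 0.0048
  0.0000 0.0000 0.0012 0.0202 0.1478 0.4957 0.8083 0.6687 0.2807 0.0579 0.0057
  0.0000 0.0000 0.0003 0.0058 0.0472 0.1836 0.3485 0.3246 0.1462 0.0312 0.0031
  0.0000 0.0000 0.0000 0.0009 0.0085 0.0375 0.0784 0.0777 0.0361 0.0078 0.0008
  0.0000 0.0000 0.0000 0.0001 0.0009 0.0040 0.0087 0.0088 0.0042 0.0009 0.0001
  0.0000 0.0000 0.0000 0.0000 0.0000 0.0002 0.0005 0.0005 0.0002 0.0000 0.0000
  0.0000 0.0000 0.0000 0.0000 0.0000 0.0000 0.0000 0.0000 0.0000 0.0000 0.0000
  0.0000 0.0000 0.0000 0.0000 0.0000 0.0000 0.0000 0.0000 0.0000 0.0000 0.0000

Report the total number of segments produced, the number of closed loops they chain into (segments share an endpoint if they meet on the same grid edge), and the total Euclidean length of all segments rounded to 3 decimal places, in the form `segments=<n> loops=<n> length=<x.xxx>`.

cell (1,4): code 0100 → (1.673,5.000)–(2.000,4.854)
cell (1,5): code 1100 → (1.047,6.000)–(1.673,5.000)
cell (1,6): code 1100 → (1.823,7.000)–(1.047,6.000)
cell (1,7): code 1000 → (2.000,7.130)–(1.823,7.000)
cell (2,4): code 0010 → (2.000,4.854)–(2.317,5.000)
cell (2,5): code 0111 → (2.317,5.000)–(3.000,5.481)
cell (2,7): code 1001 → (3.000,7.059)–(2.000,7.130)
cell (3,5): code 0010 → (3.000,5.481)–(3.353,6.000)
cell (3,6): code 0011 → (3.353,6.000)–(3.066,7.000)
cell (3,7): code 0001 → (3.066,7.000)–(3.000,7.059)
total: 10 segments, chained into 1 closed loop(s), length Σ = 6.966608

segments=10 loops=1 length=6.967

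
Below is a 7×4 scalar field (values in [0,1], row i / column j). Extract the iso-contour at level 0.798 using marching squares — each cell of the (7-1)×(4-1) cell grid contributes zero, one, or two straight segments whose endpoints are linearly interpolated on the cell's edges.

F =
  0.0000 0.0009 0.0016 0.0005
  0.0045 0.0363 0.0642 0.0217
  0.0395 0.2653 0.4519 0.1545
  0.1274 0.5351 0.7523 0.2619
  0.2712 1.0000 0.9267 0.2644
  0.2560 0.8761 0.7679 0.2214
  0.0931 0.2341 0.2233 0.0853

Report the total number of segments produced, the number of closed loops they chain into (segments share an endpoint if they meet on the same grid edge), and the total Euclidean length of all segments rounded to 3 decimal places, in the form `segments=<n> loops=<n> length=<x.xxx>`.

segments=8 loops=1 length=5.412

cell (3,0): code 0100 → (3.565,1.000)–(4.000,0.723)
cell (3,1): code 1100 → (3.262,2.000)–(3.565,1.000)
cell (3,2): code 1000 → (4.000,2.194)–(3.262,2.000)
cell (4,0): code 0110 → (4.000,0.723)–(5.000,0.874)
cell (4,1): code 1011 → (5.000,1.722)–(4.810,2.000)
cell (4,2): code 0001 → (4.810,2.000)–(4.000,2.194)
cell (5,0): code 0010 → (5.000,0.874)–(5.122,1.000)
cell (5,1): code 0001 → (5.122,1.000)–(5.000,1.722)
total: 8 segments, chained into 1 closed loop(s), length Σ = 5.412037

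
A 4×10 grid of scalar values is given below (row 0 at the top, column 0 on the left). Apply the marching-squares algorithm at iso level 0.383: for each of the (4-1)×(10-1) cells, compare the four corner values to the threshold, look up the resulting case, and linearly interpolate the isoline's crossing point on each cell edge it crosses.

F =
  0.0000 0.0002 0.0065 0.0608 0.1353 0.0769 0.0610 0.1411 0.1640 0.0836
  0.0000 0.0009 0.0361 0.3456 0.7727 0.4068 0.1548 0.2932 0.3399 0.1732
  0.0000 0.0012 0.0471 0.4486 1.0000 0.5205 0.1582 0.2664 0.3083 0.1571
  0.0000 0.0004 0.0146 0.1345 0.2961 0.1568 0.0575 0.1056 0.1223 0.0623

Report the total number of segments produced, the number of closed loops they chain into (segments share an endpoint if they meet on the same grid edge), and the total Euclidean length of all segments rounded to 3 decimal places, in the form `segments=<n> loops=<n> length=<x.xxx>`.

segments=10 loops=1 length=7.545

cell (0,3): code 0100 → (0.389,4.000)–(1.000,3.088)
cell (0,4): code 1100 → (0.928,5.000)–(0.389,4.000)
cell (0,5): code 1000 → (1.000,5.094)–(0.928,5.000)
cell (1,2): code 0100 → (1.363,3.000)–(2.000,2.837)
cell (1,3): code 1110 → (1.000,3.088)–(1.363,3.000)
cell (1,5): code 1001 → (2.000,5.380)–(1.000,5.094)
cell (2,2): code 0010 → (2.000,2.837)–(2.209,3.000)
cell (2,3): code 0011 → (2.209,3.000)–(2.877,4.000)
cell (2,4): code 0011 → (2.877,4.000)–(2.378,5.000)
cell (2,5): code 0001 → (2.378,5.000)–(2.000,5.380)
total: 10 segments, chained into 1 closed loop(s), length Σ = 7.544815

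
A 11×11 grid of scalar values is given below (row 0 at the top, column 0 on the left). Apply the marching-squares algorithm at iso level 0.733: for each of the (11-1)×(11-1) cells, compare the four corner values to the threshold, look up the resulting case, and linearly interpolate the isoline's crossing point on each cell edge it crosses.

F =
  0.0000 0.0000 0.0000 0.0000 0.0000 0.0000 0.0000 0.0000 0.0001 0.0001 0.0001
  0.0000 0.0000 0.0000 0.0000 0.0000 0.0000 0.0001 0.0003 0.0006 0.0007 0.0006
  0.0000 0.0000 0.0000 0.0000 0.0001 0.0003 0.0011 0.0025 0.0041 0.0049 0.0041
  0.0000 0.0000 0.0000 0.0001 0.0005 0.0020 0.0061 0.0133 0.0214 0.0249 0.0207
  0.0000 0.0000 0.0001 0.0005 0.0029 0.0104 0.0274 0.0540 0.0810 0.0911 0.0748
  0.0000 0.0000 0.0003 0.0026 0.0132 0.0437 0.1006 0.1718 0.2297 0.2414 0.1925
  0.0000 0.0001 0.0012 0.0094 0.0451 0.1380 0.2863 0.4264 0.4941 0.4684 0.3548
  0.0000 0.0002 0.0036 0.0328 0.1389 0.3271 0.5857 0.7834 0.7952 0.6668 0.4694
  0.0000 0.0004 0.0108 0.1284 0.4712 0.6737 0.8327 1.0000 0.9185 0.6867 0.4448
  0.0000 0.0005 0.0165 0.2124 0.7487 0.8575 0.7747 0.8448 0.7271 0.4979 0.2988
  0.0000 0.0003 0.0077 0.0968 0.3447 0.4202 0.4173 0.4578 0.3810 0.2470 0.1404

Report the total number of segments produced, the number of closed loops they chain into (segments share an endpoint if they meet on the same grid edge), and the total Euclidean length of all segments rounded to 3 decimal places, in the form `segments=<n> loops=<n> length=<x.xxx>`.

segments=16 loops=1 length=11.719

cell (6,6): code 0100 → (6.859,7.000)–(7.000,6.745)
cell (6,7): code 1100 → (6.793,8.000)–(6.859,7.000)
cell (6,8): code 1000 → (7.000,8.484)–(6.793,8.000)
cell (7,5): code 0100 → (7.596,6.000)–(8.000,5.373)
cell (7,6): code 1110 → (7.000,6.745)–(7.596,6.000)
cell (7,8): code 1001 → (8.000,8.800)–(7.000,8.484)
cell (8,3): code 0100 → (8.943,4.000)–(9.000,3.971)
cell (8,4): code 1100 → (8.323,5.000)–(8.943,4.000)
cell (8,5): code 1110 → (8.000,5.373)–(8.323,5.000)
cell (8,7): code 1011 → (9.000,7.950)–(8.969,8.000)
cell (8,8): code 0001 → (8.969,8.000)–(8.000,8.800)
cell (9,3): code 0010 → (9.000,3.971)–(9.039,4.000)
cell (9,4): code 0011 → (9.039,4.000)–(9.285,5.000)
cell (9,5): code 0011 → (9.285,5.000)–(9.117,6.000)
cell (9,6): code 0011 → (9.117,6.000)–(9.289,7.000)
cell (9,7): code 0001 → (9.289,7.000)–(9.000,7.950)
total: 16 segments, chained into 1 closed loop(s), length Σ = 11.718518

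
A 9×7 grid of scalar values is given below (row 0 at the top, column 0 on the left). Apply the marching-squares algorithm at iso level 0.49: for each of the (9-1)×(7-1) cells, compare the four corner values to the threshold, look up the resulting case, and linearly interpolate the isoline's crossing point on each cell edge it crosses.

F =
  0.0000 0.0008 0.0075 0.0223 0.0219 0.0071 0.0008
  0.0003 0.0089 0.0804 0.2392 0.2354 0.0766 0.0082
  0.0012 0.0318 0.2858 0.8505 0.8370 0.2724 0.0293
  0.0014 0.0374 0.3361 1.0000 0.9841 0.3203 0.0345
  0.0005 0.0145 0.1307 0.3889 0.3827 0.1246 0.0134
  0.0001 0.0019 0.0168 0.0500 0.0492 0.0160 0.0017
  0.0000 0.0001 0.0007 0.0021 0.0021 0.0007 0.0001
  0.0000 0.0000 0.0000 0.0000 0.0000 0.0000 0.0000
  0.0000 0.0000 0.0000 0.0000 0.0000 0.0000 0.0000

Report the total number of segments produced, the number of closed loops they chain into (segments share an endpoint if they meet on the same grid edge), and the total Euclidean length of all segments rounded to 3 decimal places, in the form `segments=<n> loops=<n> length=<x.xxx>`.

segments=8 loops=1 length=7.972

cell (1,2): code 0100 → (1.410,3.000)–(2.000,2.362)
cell (1,3): code 1100 → (1.423,4.000)–(1.410,3.000)
cell (1,4): code 1000 → (2.000,4.615)–(1.423,4.000)
cell (2,2): code 0110 → (2.000,2.362)–(3.000,2.232)
cell (2,4): code 1001 → (3.000,4.744)–(2.000,4.615)
cell (3,2): code 0010 → (3.000,2.232)–(3.835,3.000)
cell (3,3): code 0011 → (3.835,3.000)–(3.822,4.000)
cell (3,4): code 0001 → (3.822,4.000)–(3.000,4.744)
total: 8 segments, chained into 1 closed loop(s), length Σ = 7.971810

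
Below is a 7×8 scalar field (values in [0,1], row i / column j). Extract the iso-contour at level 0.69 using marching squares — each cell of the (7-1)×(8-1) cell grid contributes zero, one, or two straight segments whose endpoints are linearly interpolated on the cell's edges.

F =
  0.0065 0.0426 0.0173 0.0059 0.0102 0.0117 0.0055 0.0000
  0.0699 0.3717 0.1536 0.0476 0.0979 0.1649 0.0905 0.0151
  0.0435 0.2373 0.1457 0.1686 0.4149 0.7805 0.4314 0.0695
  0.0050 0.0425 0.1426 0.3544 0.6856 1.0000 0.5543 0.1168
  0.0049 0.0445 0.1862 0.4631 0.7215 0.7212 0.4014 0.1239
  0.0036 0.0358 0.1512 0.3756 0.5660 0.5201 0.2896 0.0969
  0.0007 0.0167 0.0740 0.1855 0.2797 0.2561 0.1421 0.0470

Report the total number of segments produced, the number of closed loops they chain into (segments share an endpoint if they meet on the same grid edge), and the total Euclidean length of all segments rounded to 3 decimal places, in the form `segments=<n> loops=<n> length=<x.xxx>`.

cell (1,4): code 0100 → (1.853,5.000)–(2.000,4.752)
cell (1,5): code 1000 → (2.000,5.259)–(1.853,5.000)
cell (2,4): code 0110 → (2.000,4.752)–(3.000,4.014)
cell (2,5): code 1001 → (3.000,5.696)–(2.000,5.259)
cell (3,3): code 0100 → (3.123,4.000)–(4.000,3.878)
cell (3,4): code 1110 → (3.000,4.014)–(3.123,4.000)
cell (3,5): code 1001 → (4.000,5.098)–(3.000,5.696)
cell (4,3): code 0010 → (4.000,3.878)–(4.203,4.000)
cell (4,4): code 0011 → (4.203,4.000)–(4.155,5.000)
cell (4,5): code 0001 → (4.155,5.000)–(4.000,5.098)
total: 10 segments, chained into 1 closed loop(s), length Σ = 6.515264

segments=10 loops=1 length=6.515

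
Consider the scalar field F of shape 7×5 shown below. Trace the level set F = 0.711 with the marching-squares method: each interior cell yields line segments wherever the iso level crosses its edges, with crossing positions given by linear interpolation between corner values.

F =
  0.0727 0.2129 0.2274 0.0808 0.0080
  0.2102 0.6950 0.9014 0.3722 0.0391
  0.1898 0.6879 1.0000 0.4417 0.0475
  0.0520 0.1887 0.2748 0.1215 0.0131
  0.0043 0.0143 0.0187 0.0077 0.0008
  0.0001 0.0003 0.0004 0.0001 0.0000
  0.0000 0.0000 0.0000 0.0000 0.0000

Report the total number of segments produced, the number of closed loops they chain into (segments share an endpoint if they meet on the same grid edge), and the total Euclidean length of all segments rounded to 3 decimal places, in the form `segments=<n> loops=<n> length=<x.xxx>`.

cell (0,1): code 0100 → (0.718,2.000)–(1.000,1.078)
cell (0,2): code 1000 → (1.000,2.360)–(0.718,2.000)
cell (1,1): code 0110 → (1.000,1.078)–(2.000,1.074)
cell (1,2): code 1001 → (2.000,2.518)–(1.000,2.360)
cell (2,1): code 0010 → (2.000,1.074)–(2.399,2.000)
cell (2,2): code 0001 → (2.399,2.000)–(2.000,2.518)
total: 6 segments, chained into 1 closed loop(s), length Σ = 5.095962

segments=6 loops=1 length=5.096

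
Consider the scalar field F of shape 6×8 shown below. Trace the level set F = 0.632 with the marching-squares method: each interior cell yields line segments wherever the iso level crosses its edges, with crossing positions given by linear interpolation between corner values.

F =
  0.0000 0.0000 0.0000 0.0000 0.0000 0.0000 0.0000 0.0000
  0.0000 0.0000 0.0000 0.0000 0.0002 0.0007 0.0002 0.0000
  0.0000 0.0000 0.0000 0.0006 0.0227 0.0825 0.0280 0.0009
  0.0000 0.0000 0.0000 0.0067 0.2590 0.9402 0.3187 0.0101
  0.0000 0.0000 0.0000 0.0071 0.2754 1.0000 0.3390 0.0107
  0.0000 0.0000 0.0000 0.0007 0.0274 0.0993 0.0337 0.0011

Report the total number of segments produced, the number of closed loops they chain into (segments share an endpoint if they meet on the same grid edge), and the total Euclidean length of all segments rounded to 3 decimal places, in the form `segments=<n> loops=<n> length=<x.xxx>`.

segments=6 loops=1 length=4.536

cell (2,4): code 0100 → (2.641,5.000)–(3.000,4.548)
cell (2,5): code 1000 → (3.000,5.496)–(2.641,5.000)
cell (3,4): code 0110 → (3.000,4.548)–(4.000,4.492)
cell (3,5): code 1001 → (4.000,5.557)–(3.000,5.496)
cell (4,4): code 0010 → (4.000,4.492)–(4.409,5.000)
cell (4,5): code 0001 → (4.409,5.000)–(4.000,5.557)
total: 6 segments, chained into 1 closed loop(s), length Σ = 4.535933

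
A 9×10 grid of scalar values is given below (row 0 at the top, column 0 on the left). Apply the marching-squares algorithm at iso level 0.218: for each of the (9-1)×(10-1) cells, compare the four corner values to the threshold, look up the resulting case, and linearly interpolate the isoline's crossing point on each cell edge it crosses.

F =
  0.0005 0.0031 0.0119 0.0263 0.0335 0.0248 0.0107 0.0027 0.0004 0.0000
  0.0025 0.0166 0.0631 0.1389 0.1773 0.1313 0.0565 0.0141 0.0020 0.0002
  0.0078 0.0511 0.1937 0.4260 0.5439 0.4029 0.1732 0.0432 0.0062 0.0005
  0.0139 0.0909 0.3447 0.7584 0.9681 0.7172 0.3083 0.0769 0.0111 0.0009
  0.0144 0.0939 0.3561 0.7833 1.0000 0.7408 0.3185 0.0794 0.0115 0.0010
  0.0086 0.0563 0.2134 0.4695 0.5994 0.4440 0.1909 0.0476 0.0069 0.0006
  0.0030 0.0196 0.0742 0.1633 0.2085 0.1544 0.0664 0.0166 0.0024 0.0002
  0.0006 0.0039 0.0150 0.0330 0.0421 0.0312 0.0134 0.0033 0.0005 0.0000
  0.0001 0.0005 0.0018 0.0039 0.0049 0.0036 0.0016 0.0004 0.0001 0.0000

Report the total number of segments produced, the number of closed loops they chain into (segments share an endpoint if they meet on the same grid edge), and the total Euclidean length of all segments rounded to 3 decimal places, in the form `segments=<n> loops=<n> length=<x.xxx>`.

segments=18 loops=1 length=15.335

cell (1,2): code 0100 → (1.276,3.000)–(2.000,2.105)
cell (1,3): code 1100 → (1.111,4.000)–(1.276,3.000)
cell (1,4): code 1100 → (1.319,5.000)–(1.111,4.000)
cell (1,5): code 1000 → (2.000,5.805)–(1.319,5.000)
cell (2,1): code 0100 → (2.161,2.000)–(3.000,1.501)
cell (2,2): code 1110 → (2.000,2.105)–(2.161,2.000)
cell (2,5): code 1101 → (2.332,6.000)–(2.000,5.805)
cell (2,6): code 1000 → (3.000,6.390)–(2.332,6.000)
cell (3,1): code 0110 → (3.000,1.501)–(4.000,1.473)
cell (3,6): code 1001 → (4.000,6.420)–(3.000,6.390)
cell (4,1): code 0010 → (4.000,1.473)–(4.968,2.000)
cell (4,2): code 0111 → (4.968,2.000)–(5.000,2.018)
cell (4,5): code 1011 → (5.000,5.893)–(4.788,6.000)
cell (4,6): code 0001 → (4.788,6.000)–(4.000,6.420)
cell (5,2): code 0010 → (5.000,2.018)–(5.821,3.000)
cell (5,3): code 0011 → (5.821,3.000)–(5.976,4.000)
cell (5,4): code 0011 → (5.976,4.000)–(5.780,5.000)
cell (5,5): code 0001 → (5.780,5.000)–(5.000,5.893)
total: 18 segments, chained into 1 closed loop(s), length Σ = 15.334886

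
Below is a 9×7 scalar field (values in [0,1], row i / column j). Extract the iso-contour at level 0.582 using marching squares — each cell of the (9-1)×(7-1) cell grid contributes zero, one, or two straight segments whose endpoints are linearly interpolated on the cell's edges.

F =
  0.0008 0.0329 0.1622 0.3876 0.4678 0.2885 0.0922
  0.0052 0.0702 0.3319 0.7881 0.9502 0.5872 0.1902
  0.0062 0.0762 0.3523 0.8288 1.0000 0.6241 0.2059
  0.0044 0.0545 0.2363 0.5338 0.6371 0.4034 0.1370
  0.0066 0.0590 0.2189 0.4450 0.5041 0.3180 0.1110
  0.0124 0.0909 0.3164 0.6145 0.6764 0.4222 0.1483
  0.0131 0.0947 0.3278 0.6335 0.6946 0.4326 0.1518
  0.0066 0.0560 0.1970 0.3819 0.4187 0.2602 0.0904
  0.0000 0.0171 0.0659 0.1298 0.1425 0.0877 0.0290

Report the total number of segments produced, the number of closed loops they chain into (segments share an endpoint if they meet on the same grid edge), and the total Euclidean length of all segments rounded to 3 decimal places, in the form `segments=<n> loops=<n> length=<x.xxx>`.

cell (0,2): code 0100 → (0.485,3.000)–(1.000,2.548)
cell (0,3): code 1100 → (0.237,4.000)–(0.485,3.000)
cell (0,4): code 1100 → (0.983,5.000)–(0.237,4.000)
cell (0,5): code 1000 → (1.000,5.013)–(0.983,5.000)
cell (1,2): code 0110 → (1.000,2.548)–(2.000,2.482)
cell (1,5): code 1001 → (2.000,5.101)–(1.000,5.013)
cell (2,2): code 0010 → (2.000,2.482)–(2.837,3.000)
cell (2,3): code 0111 → (2.837,3.000)–(3.000,3.467)
cell (2,4): code 1011 → (3.000,4.236)–(2.191,5.000)
cell (2,5): code 0001 → (2.191,5.000)–(2.000,5.101)
cell (3,3): code 0010 → (3.000,3.467)–(3.414,4.000)
cell (3,4): code 0001 → (3.414,4.000)–(3.000,4.236)
cell (4,2): code 0100 → (4.808,3.000)–(5.000,2.891)
cell (4,3): code 1100 → (4.452,4.000)–(4.808,3.000)
cell (4,4): code 1000 → (5.000,4.371)–(4.452,4.000)
cell (5,2): code 0110 → (5.000,2.891)–(6.000,2.832)
cell (5,4): code 1001 → (6.000,4.430)–(5.000,4.371)
cell (6,2): code 0010 → (6.000,2.832)–(6.205,3.000)
cell (6,3): code 0011 → (6.205,3.000)–(6.408,4.000)
cell (6,4): code 0001 → (6.408,4.000)–(6.000,4.430)
total: 20 segments, chained into 2 closed loop(s), length Σ = 14.775416

segments=20 loops=2 length=14.775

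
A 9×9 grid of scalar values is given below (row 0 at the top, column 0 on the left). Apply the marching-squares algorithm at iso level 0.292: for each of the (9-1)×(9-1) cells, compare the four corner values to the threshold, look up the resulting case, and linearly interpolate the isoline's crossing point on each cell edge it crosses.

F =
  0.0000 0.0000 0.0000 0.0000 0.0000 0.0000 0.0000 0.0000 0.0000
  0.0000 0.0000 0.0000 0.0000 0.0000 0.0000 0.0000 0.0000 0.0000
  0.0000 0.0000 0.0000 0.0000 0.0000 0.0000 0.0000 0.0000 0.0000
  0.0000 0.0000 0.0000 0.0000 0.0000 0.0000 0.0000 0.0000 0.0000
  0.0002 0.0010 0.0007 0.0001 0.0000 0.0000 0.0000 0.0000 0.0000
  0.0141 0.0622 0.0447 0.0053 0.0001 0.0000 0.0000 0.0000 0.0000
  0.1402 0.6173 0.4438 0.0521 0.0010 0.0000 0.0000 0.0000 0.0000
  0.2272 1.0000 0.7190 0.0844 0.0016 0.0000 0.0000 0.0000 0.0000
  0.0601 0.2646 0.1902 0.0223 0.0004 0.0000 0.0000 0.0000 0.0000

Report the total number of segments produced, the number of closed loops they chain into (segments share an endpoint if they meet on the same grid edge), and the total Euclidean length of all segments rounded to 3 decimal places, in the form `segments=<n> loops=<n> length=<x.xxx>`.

segments=8 loops=1 length=7.922

cell (5,0): code 0100 → (5.414,1.000)–(6.000,0.318)
cell (5,1): code 1100 → (5.620,2.000)–(5.414,1.000)
cell (5,2): code 1000 → (6.000,2.388)–(5.620,2.000)
cell (6,0): code 0110 → (6.000,0.318)–(7.000,0.084)
cell (6,2): code 1001 → (7.000,2.673)–(6.000,2.388)
cell (7,0): code 0010 → (7.000,0.084)–(7.963,1.000)
cell (7,1): code 0011 → (7.963,1.000)–(7.807,2.000)
cell (7,2): code 0001 → (7.807,2.000)–(7.000,2.673)
total: 8 segments, chained into 1 closed loop(s), length Σ = 7.922046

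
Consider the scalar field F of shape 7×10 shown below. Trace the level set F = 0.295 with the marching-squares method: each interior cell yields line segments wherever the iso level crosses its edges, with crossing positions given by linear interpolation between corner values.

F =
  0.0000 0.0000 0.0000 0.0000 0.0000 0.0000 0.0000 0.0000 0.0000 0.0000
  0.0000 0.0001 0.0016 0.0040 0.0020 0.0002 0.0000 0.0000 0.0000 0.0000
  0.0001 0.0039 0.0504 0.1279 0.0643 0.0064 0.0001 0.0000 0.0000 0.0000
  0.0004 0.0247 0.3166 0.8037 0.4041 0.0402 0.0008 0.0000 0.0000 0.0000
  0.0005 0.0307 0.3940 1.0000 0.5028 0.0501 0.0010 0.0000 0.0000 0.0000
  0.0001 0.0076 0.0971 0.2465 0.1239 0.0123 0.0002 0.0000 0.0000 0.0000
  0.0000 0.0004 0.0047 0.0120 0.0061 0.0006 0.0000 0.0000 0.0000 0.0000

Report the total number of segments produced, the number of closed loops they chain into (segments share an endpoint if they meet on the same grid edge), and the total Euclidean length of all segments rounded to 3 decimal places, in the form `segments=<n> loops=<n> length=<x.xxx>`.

cell (2,1): code 0100 → (2.919,2.000)–(3.000,1.926)
cell (2,2): code 1100 → (2.247,3.000)–(2.919,2.000)
cell (2,3): code 1100 → (2.679,4.000)–(2.247,3.000)
cell (2,4): code 1000 → (3.000,4.300)–(2.679,4.000)
cell (3,1): code 0110 → (3.000,1.926)–(4.000,1.727)
cell (3,4): code 1001 → (4.000,4.459)–(3.000,4.300)
cell (4,1): code 0010 → (4.000,1.727)–(4.333,2.000)
cell (4,2): code 0011 → (4.333,2.000)–(4.936,3.000)
cell (4,3): code 0011 → (4.936,3.000)–(4.548,4.000)
cell (4,4): code 0001 → (4.548,4.000)–(4.000,4.459)
total: 10 segments, chained into 1 closed loop(s), length Σ = 8.260463

segments=10 loops=1 length=8.260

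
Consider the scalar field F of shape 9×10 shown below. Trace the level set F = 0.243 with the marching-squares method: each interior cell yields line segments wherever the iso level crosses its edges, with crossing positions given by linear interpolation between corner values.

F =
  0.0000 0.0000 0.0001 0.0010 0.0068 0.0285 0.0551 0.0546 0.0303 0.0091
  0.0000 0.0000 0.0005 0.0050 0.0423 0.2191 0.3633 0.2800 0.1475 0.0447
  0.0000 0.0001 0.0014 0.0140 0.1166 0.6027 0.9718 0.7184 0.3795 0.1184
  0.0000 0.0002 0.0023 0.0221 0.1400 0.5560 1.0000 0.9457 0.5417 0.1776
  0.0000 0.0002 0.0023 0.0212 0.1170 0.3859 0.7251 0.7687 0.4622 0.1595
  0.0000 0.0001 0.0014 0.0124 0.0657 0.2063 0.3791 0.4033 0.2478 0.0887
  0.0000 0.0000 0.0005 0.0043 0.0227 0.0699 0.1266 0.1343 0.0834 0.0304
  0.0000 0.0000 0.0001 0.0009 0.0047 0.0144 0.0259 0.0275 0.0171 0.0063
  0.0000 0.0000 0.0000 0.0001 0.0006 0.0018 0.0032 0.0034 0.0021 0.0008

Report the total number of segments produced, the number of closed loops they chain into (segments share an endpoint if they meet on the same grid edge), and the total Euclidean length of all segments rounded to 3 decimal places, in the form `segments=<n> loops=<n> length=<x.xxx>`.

cell (0,5): code 0100 → (0.610,6.000)–(1.000,5.166)
cell (0,6): code 1100 → (0.836,7.000)–(0.610,6.000)
cell (0,7): code 1000 → (1.000,7.279)–(0.836,7.000)
cell (1,4): code 0100 → (1.062,5.000)–(2.000,4.260)
cell (1,5): code 1110 → (1.000,5.166)–(1.062,5.000)
cell (1,7): code 1101 → (1.412,8.000)–(1.000,7.279)
cell (1,8): code 1000 → (2.000,8.523)–(1.412,8.000)
cell (2,4): code 0110 → (2.000,4.260)–(3.000,4.248)
cell (2,8): code 1001 → (3.000,8.820)–(2.000,8.523)
cell (3,4): code 0110 → (3.000,4.248)–(4.000,4.469)
cell (3,8): code 1001 → (4.000,8.724)–(3.000,8.820)
cell (4,4): code 0010 → (4.000,4.469)–(4.796,5.000)
cell (4,5): code 0111 → (4.796,5.000)–(5.000,5.212)
cell (4,8): code 1001 → (5.000,8.030)–(4.000,8.724)
cell (5,5): code 0010 → (5.000,5.212)–(5.539,6.000)
cell (5,6): code 0011 → (5.539,6.000)–(5.596,7.000)
cell (5,7): code 0011 → (5.596,7.000)–(5.029,8.000)
cell (5,8): code 0001 → (5.029,8.000)–(5.000,8.030)
total: 18 segments, chained into 1 closed loop(s), length Σ = 14.947215

segments=18 loops=1 length=14.947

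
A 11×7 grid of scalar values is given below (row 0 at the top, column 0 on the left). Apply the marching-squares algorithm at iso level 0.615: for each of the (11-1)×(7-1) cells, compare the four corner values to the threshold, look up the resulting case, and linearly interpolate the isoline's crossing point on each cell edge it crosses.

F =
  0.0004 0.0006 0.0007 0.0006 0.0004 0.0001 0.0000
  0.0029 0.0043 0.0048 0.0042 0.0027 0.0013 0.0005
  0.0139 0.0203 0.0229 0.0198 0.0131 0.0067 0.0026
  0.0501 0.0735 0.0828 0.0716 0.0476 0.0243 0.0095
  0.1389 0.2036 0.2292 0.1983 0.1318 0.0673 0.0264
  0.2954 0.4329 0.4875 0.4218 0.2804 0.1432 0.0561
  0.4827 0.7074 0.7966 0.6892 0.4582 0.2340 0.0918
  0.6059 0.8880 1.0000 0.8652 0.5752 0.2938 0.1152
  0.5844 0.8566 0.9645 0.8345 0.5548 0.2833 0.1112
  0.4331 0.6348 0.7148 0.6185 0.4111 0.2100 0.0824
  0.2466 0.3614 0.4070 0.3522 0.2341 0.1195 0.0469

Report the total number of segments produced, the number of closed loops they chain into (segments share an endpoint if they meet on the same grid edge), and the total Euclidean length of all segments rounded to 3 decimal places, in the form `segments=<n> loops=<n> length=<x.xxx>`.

segments=14 loops=1 length=12.078

cell (5,0): code 0100 → (5.663,1.000)–(6.000,0.589)
cell (5,1): code 1100 → (5.412,2.000)–(5.663,1.000)
cell (5,2): code 1100 → (5.723,3.000)–(5.412,2.000)
cell (5,3): code 1000 → (6.000,3.321)–(5.723,3.000)
cell (6,0): code 0110 → (6.000,0.589)–(7.000,0.032)
cell (6,3): code 1001 → (7.000,3.863)–(6.000,3.321)
cell (7,0): code 0110 → (7.000,0.032)–(8.000,0.112)
cell (7,3): code 1001 → (8.000,3.785)–(7.000,3.863)
cell (8,0): code 0110 → (8.000,0.112)–(9.000,0.902)
cell (8,3): code 1001 → (9.000,3.017)–(8.000,3.785)
cell (9,0): code 0010 → (9.000,0.902)–(9.072,1.000)
cell (9,1): code 0011 → (9.072,1.000)–(9.324,2.000)
cell (9,2): code 0011 → (9.324,2.000)–(9.013,3.000)
cell (9,3): code 0001 → (9.013,3.000)–(9.000,3.017)
total: 14 segments, chained into 1 closed loop(s), length Σ = 12.078464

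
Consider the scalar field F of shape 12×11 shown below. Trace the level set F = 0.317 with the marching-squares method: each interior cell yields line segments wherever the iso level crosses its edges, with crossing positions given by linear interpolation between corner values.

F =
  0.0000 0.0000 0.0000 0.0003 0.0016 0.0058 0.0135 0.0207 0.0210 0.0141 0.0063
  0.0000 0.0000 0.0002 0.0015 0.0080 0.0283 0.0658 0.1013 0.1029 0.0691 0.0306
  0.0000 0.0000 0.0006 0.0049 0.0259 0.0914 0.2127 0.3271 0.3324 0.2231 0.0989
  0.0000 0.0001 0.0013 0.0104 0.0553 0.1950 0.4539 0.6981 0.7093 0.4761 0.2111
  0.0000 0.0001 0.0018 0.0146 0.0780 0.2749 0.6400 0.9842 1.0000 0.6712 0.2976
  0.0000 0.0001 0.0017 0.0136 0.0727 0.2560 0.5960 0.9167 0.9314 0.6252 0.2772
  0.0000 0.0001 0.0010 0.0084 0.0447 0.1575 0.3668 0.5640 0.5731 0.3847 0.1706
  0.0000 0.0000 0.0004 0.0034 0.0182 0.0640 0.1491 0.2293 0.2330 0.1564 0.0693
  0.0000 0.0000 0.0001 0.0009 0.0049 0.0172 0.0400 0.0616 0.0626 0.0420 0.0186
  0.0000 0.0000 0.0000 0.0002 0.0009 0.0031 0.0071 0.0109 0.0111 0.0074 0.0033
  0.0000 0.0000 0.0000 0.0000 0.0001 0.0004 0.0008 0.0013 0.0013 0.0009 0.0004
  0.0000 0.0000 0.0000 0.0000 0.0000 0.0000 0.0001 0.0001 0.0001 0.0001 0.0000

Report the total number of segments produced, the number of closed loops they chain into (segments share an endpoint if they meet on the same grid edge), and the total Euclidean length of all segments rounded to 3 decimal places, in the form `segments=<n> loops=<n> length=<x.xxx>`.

segments=18 loops=1 length=15.263

cell (1,6): code 0100 → (1.955,7.000)–(2.000,6.912)
cell (1,7): code 1100 → (1.933,8.000)–(1.955,7.000)
cell (1,8): code 1000 → (2.000,8.141)–(1.933,8.000)
cell (2,5): code 0100 → (2.432,6.000)–(3.000,5.471)
cell (2,6): code 1110 → (2.000,6.912)–(2.432,6.000)
cell (2,8): code 1101 → (2.371,9.000)–(2.000,8.141)
cell (2,9): code 1000 → (3.000,9.600)–(2.371,9.000)
cell (3,5): code 0110 → (3.000,5.471)–(4.000,5.115)
cell (3,9): code 1001 → (4.000,9.948)–(3.000,9.600)
cell (4,5): code 0110 → (4.000,5.115)–(5.000,5.179)
cell (4,9): code 1001 → (5.000,9.886)–(4.000,9.948)
cell (5,5): code 0110 → (5.000,5.179)–(6.000,5.762)
cell (5,9): code 1001 → (6.000,9.316)–(5.000,9.886)
cell (6,5): code 0010 → (6.000,5.762)–(6.229,6.000)
cell (6,6): code 0011 → (6.229,6.000)–(6.738,7.000)
cell (6,7): code 0011 → (6.738,7.000)–(6.753,8.000)
cell (6,8): code 0011 → (6.753,8.000)–(6.297,9.000)
cell (6,9): code 0001 → (6.297,9.000)–(6.000,9.316)
total: 18 segments, chained into 1 closed loop(s), length Σ = 15.262760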